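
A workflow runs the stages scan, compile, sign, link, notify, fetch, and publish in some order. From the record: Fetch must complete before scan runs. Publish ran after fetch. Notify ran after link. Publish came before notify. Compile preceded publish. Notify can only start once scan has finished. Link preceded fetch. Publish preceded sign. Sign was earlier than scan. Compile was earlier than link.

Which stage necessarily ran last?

Every other stage has a chain of constraints placing it before notify, so notify is last.

notify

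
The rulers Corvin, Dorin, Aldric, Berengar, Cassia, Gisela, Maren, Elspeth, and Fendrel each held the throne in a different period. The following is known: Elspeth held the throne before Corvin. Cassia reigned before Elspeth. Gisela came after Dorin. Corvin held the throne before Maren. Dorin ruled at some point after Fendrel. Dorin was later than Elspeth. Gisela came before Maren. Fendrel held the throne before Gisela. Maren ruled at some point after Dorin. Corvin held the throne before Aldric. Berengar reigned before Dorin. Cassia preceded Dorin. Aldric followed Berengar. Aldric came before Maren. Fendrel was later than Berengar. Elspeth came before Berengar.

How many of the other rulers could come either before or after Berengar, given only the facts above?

Forced before Berengar: Cassia and Elspeth; forced after Berengar: Aldric, Dorin, Fendrel, Gisela, and Maren.
That leaves Corvin with no forced order relative to Berengar — 1.

1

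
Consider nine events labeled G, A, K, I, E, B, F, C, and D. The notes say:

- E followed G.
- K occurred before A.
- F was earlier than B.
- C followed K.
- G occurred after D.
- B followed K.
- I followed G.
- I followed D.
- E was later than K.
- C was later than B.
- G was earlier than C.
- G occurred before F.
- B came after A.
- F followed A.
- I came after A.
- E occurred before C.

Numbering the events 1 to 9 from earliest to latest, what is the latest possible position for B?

B must come before C — 1 event forced after it.
Everything else can be placed before B in some valid order, so B can sit as late as position 9 − 1 = 8.

8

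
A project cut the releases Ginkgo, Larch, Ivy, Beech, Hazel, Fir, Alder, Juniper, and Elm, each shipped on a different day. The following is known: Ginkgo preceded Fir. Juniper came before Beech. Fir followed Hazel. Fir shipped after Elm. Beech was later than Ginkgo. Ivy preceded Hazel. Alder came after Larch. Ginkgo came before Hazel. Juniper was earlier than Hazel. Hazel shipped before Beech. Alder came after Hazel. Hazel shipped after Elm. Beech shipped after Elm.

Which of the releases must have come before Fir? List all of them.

Directly stated before Fir: Elm, Ginkgo, and Hazel.
Ivy reaches Fir via Ivy → Hazel → Fir.
Juniper reaches Fir via Juniper → Hazel → Fir.
No chain forces Alder (or any of the others) ahead of Fir.

Elm, Ginkgo, Hazel, Ivy, Juniper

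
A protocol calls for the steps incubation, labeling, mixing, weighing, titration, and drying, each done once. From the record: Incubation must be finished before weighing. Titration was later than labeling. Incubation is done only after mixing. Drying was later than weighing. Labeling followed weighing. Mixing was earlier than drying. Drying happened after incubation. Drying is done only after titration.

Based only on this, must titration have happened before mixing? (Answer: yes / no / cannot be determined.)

no

Tracing the constraints gives mixing → incubation → weighing → labeling → titration, so mixing must come before titration.
That means titration cannot be before mixing.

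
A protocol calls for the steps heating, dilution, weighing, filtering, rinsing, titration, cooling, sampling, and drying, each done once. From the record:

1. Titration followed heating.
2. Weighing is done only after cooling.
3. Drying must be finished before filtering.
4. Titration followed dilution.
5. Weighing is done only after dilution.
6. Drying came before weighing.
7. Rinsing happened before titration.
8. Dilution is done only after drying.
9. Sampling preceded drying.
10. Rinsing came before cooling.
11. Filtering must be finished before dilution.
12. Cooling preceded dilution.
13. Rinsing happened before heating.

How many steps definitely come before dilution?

Directly stated before dilution: cooling, drying, and filtering.
Rinsing reaches dilution via rinsing → cooling → dilution.
Sampling reaches dilution via sampling → drying → dilution.
That's cooling, drying, filtering, rinsing, and sampling — 5 in all.

5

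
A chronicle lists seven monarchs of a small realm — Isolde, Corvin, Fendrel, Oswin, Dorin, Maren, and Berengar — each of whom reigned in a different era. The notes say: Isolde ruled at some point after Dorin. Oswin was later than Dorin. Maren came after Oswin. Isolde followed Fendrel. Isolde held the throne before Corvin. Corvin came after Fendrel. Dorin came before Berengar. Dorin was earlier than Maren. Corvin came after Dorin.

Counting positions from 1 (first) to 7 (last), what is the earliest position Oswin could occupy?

2

Dorin must come before Oswin — 1 forced predecessor.
Nothing else is forced ahead of Oswin, so their earliest slot is position 1 + 1 = 2.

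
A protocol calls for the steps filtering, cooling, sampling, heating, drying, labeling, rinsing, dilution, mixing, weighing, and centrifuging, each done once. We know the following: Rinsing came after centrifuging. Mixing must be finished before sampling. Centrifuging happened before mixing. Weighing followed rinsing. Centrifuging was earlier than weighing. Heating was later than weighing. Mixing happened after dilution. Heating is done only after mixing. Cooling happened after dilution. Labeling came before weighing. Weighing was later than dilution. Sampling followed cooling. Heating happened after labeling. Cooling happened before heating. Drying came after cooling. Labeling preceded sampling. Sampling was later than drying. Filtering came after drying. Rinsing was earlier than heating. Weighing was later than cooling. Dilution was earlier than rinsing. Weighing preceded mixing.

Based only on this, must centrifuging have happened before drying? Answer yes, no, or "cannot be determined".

cannot be determined

No chain of stated constraints runs from centrifuging to drying, and none runs from drying to centrifuging either.
So the relative order of centrifuging and drying is not fixed by the given facts.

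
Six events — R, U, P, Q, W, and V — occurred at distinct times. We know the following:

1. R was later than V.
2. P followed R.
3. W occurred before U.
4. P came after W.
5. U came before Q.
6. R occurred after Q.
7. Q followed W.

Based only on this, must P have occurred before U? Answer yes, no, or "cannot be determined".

Tracing the constraints gives U → Q → R → P, so U must come before P.
That means P cannot be before U.

no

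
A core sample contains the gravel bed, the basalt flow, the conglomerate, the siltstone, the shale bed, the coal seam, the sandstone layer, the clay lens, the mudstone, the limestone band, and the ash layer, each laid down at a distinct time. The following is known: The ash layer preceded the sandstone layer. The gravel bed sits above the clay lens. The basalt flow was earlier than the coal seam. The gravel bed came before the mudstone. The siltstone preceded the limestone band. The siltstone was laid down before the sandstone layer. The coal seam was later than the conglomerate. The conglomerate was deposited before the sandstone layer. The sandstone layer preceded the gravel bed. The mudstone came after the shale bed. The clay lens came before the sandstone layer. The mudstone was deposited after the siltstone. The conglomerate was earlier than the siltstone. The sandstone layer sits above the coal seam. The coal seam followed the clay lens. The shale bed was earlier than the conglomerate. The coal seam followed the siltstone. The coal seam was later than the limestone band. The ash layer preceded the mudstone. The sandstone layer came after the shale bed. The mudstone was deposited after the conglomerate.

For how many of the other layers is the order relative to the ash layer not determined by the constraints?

Forced after the ash layer: the gravel bed, the mudstone, and the sandstone layer.
That leaves the basalt flow, the clay lens, the coal seam, the conglomerate, the limestone band, the shale bed, and the siltstone with no forced order relative to the ash layer — 7.

7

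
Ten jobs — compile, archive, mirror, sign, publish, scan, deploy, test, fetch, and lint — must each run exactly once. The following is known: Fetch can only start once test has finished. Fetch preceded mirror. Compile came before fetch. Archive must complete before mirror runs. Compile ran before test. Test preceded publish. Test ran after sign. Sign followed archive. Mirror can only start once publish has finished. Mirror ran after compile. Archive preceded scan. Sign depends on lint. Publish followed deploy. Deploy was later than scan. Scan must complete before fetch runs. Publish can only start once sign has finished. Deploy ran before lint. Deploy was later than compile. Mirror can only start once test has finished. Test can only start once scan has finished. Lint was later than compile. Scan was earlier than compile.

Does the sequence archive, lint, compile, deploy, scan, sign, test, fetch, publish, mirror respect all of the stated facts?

The constraints require compile before lint, but in the proposed sequence lint appears ahead of compile. That one violation is enough.

no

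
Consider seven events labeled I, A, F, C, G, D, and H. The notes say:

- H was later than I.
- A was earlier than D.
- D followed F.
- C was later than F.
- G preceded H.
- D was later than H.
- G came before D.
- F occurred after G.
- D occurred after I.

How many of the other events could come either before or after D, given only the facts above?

Forced before D: A, F, G, H, and I.
That leaves C with no forced order relative to D — 1.

1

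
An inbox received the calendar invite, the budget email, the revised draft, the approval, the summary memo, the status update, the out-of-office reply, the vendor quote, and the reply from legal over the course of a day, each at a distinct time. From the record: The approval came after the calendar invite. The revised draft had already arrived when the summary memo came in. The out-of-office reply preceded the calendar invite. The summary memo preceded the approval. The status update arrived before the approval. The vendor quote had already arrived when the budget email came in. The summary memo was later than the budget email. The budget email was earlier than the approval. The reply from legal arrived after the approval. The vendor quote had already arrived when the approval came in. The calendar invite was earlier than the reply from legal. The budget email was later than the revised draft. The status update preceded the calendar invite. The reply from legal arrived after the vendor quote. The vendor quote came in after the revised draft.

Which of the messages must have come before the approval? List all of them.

Directly stated before the approval: the budget email, the calendar invite, the status update, the summary memo, and the vendor quote.
The out-of-office reply reaches the approval via the out-of-office reply → the calendar invite → the approval.
The revised draft reaches the approval via the revised draft → the budget email → the approval.

the budget email, the calendar invite, the out-of-office reply, the revised draft, the status update, the summary memo, the vendor quote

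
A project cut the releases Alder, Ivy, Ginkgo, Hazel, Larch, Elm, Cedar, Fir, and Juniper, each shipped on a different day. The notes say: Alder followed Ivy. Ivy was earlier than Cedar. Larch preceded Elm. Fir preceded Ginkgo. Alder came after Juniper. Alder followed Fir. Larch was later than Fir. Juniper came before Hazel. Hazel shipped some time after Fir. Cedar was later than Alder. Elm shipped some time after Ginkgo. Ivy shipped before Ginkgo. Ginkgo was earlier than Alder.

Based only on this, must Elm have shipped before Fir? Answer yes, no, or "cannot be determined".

no

Tracing the constraints gives Fir → Larch → Elm, so Fir must come before Elm.
That means Elm cannot be before Fir.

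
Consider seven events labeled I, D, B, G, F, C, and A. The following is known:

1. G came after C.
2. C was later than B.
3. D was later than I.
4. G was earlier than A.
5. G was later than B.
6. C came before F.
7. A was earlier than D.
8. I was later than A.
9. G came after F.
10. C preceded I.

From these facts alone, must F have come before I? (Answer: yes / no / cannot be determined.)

yes

Chain the constraints: F → G → A → I. Each link is directly stated, so F comes before I.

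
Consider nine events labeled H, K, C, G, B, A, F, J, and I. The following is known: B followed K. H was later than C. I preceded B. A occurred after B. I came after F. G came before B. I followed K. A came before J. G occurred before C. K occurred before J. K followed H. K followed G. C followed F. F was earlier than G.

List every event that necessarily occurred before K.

C, F, G, H

Directly stated before K: G and H.
C reaches K via C → H → K.
F reaches K via F → G → K.
No chain forces J (or any of the others) ahead of K.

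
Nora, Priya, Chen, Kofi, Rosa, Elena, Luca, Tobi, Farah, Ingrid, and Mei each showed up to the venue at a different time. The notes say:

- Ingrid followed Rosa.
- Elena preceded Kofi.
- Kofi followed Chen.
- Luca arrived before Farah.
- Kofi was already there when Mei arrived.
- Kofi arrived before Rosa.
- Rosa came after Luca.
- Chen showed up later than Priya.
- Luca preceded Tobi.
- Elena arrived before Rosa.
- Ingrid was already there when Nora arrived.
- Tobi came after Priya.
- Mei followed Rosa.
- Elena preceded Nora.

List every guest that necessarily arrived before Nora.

Directly stated before Nora: Elena and Ingrid.
Chen reaches Nora via Chen → Kofi → Rosa → Ingrid → Nora.
Kofi reaches Nora via Kofi → Rosa → Ingrid → Nora.
Luca reaches Nora via Luca → Rosa → Ingrid → Nora.
Likewise Priya and Rosa each reach Nora by chaining the stated constraints.
No chain forces Farah (or any of the others) ahead of Nora.

Chen, Elena, Ingrid, Kofi, Luca, Priya, Rosa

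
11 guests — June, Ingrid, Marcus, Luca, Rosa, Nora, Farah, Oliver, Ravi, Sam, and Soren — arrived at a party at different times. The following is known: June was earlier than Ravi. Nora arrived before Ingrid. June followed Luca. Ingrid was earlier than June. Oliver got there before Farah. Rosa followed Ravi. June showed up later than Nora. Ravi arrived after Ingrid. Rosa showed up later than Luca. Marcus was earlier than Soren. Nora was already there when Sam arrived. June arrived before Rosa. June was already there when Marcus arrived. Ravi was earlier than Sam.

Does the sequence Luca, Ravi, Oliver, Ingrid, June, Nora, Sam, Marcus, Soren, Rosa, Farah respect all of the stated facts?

no

The constraints require Ingrid before Ravi, but in the proposed sequence Ravi appears ahead of Ingrid. That one violation is enough.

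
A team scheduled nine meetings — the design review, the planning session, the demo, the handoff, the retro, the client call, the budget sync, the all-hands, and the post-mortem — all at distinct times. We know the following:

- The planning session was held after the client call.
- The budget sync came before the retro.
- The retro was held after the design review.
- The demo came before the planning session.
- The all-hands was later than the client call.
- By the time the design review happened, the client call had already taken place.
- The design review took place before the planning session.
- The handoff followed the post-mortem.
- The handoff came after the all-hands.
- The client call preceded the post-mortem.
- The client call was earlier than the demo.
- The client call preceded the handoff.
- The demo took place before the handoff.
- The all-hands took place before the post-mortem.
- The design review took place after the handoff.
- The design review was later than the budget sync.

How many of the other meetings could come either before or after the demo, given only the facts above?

3

Forced before the demo: the client call; forced after the demo: the design review, the handoff, the planning session, and the retro.
That leaves the all-hands, the budget sync, and the post-mortem with no forced order relative to the demo — 3.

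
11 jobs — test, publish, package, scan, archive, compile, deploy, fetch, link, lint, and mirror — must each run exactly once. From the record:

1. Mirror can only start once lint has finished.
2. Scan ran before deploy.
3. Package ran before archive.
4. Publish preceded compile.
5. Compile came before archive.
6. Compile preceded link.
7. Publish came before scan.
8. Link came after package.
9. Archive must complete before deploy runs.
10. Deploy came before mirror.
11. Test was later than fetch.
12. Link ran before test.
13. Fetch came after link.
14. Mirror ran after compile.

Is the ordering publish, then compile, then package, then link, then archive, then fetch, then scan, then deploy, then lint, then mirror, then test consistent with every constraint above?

yes

Check each stated constraint against the proposed order — e.g. link is ahead of test; compile is ahead of mirror. Every pair is in the required order; nothing is violated.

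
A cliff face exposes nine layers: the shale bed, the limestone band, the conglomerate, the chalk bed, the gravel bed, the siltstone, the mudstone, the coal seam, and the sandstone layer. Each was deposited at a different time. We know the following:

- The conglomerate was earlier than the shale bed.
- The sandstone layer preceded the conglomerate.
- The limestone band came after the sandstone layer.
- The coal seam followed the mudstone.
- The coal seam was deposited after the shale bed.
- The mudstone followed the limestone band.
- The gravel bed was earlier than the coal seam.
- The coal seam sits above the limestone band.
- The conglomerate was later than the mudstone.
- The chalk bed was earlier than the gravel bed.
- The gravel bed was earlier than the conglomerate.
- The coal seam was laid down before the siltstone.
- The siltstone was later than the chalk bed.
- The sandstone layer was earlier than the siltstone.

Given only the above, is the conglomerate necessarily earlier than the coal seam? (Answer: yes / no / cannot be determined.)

Chain the constraints: the conglomerate → the shale bed → the coal seam. Each link is directly stated, so the conglomerate comes before the coal seam.

yes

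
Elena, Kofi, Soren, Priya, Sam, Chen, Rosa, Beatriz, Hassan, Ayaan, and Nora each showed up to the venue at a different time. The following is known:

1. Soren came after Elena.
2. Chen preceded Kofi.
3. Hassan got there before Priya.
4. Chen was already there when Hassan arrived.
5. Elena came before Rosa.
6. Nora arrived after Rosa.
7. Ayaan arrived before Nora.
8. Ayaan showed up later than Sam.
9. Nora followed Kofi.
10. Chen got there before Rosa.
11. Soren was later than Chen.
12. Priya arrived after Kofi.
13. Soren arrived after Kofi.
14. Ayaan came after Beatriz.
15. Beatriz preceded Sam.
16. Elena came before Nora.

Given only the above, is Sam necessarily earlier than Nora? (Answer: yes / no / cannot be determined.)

yes

Chain the constraints: Sam → Ayaan → Nora. Each link is directly stated, so Sam comes before Nora.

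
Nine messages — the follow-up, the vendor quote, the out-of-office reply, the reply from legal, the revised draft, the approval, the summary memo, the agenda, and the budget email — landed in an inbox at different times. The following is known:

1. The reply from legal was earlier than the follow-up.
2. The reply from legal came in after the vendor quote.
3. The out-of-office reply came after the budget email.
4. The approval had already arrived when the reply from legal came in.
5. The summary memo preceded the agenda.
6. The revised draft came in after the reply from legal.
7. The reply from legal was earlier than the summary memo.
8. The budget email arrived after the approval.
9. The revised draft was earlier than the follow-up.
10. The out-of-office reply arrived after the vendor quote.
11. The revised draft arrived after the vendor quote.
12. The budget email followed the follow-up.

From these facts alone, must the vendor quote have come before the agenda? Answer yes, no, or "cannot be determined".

Chain the constraints: the vendor quote → the reply from legal → the summary memo → the agenda. Each link is directly stated, so the vendor quote comes before the agenda.

yes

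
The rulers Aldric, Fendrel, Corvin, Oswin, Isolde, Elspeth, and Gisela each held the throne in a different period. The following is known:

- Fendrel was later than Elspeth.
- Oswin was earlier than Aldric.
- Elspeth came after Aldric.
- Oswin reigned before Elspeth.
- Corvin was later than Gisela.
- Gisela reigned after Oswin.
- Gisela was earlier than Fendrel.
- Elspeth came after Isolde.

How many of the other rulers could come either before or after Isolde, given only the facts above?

4

Forced after Isolde: Elspeth and Fendrel.
That leaves Aldric, Corvin, Gisela, and Oswin with no forced order relative to Isolde — 4.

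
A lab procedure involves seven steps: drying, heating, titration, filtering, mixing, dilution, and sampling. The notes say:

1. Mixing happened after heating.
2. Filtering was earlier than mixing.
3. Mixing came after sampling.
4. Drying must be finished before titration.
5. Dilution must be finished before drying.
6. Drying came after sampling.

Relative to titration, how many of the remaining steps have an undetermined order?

Forced before titration: dilution, drying, and sampling.
That leaves filtering, heating, and mixing with no forced order relative to titration — 3.

3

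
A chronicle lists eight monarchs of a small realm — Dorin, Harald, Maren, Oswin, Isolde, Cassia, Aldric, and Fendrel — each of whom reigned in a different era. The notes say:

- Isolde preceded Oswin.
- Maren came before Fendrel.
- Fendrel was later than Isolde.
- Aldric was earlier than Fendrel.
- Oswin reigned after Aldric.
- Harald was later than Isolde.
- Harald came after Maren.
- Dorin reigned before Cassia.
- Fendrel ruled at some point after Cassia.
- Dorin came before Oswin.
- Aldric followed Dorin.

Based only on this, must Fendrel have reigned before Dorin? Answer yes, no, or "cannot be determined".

no

Tracing the constraints gives Dorin → Cassia → Fendrel, so Dorin must come before Fendrel.
That means Fendrel cannot be before Dorin.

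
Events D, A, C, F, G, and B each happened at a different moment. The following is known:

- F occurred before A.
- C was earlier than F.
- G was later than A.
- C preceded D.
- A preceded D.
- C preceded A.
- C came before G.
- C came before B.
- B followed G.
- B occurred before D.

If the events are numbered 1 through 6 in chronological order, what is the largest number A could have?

3

A must come before B, D, and G — 3 events forced after it.
Everything else can be placed before A in some valid order, so A can sit as late as position 6 − 3 = 3.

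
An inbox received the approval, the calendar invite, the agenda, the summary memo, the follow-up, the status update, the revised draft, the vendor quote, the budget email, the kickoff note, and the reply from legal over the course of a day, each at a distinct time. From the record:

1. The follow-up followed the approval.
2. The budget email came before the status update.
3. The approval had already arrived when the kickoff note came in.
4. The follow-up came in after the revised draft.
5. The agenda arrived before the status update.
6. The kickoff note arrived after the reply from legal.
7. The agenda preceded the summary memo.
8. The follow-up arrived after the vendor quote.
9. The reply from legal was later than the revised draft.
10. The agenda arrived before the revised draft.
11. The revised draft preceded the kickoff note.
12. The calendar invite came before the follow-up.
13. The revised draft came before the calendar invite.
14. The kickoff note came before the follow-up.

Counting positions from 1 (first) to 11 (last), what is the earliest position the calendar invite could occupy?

The agenda and the revised draft must both come before the calendar invite — 2 forced predecessors.
Nothing else is forced ahead of the calendar invite, so its earliest slot is position 2 + 1 = 3.

3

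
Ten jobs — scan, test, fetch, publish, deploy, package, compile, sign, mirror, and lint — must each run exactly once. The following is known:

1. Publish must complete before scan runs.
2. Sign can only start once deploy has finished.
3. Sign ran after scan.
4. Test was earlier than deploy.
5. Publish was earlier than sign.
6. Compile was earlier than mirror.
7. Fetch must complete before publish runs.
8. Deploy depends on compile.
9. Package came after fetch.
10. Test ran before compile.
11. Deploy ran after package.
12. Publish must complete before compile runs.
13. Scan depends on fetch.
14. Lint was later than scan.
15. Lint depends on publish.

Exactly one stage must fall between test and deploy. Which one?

Tracing the constraints gives test → compile → deploy, so compile sits after test and before deploy.
No other stage is forced both after test and before deploy.

compile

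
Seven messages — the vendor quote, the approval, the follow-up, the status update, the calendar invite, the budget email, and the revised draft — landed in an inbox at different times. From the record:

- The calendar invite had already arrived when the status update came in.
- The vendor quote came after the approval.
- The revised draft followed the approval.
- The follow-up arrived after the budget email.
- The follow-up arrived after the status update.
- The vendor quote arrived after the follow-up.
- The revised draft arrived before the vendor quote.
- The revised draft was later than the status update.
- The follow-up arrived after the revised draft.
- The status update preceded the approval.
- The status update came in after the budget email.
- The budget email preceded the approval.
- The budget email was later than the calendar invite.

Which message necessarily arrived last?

Every other message has a chain of constraints placing it before the vendor quote, so the vendor quote is last.

the vendor quote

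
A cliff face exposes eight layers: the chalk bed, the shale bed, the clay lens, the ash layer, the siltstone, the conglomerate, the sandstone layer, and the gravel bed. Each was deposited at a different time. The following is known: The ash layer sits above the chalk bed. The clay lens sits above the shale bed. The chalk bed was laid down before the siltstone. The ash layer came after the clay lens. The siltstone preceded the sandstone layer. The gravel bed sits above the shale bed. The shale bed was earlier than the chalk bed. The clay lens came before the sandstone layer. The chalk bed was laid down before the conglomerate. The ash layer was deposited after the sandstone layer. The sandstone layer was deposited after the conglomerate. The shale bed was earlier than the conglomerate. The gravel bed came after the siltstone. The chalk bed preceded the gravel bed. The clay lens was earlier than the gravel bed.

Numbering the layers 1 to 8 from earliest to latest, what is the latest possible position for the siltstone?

The siltstone must come before the ash layer, the gravel bed, and the sandstone layer — 3 layers forced after it.
Everything else can be placed before the siltstone in some valid order, so the siltstone can sit as late as position 8 − 3 = 5.

5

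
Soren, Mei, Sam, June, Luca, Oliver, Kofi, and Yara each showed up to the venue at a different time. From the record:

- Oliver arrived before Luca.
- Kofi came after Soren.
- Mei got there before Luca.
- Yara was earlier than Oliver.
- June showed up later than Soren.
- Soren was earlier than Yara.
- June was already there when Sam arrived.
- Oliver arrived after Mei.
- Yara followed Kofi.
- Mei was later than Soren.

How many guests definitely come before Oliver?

4

Directly stated before Oliver: Mei and Yara.
Kofi reaches Oliver via Kofi → Yara → Oliver.
Soren reaches Oliver via Soren → Yara → Oliver.
No chain forces Luca (or any of the others) ahead of Oliver.
That's Kofi, Mei, Soren, and Yara — 4 in all.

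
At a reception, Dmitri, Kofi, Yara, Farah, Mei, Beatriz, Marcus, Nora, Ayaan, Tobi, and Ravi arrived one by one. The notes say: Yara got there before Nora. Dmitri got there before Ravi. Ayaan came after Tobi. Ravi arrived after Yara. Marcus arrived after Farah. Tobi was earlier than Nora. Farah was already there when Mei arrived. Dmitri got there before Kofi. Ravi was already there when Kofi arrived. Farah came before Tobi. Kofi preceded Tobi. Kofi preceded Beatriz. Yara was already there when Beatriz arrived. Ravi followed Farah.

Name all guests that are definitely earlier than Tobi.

Directly stated before Tobi: Farah and Kofi.
Dmitri reaches Tobi via Dmitri → Kofi → Tobi.
Ravi reaches Tobi via Ravi → Kofi → Tobi.
Yara reaches Tobi via Yara → Ravi → Kofi → Tobi.
No chain forces Mei (or any of the others) ahead of Tobi.

Dmitri, Farah, Kofi, Ravi, Yara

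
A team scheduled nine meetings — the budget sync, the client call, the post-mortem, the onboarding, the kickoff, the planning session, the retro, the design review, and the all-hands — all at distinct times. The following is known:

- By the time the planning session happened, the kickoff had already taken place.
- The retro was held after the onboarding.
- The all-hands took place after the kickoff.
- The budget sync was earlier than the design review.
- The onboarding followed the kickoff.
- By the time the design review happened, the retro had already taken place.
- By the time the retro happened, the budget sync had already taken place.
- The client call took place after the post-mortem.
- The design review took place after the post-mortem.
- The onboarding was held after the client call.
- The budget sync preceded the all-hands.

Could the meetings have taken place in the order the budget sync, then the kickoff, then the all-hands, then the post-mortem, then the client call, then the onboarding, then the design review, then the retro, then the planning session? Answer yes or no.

no

The constraints require the retro before the design review, but in the proposed sequence the design review appears ahead of the retro. That one violation is enough.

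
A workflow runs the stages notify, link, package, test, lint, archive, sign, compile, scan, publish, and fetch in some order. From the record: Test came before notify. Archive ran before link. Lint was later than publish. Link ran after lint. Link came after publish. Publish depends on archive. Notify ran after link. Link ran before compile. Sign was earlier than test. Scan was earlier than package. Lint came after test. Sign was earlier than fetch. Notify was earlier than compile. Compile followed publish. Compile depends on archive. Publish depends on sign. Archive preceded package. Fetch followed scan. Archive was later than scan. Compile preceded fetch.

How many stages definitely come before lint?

Directly stated before lint: publish and test.
Archive reaches lint via archive → publish → lint.
Scan reaches lint via scan → archive → publish → lint.
Sign reaches lint via sign → publish → lint.
That's archive, publish, scan, sign, and test — 5 in all.

5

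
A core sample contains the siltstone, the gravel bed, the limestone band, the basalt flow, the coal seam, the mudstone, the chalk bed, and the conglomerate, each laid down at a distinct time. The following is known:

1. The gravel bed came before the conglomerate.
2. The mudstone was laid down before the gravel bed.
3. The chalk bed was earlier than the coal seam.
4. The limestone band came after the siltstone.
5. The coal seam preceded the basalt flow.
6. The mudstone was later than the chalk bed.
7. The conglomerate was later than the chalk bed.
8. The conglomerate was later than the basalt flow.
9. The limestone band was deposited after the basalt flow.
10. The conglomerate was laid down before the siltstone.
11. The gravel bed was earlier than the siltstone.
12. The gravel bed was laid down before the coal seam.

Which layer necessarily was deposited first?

the chalk bed

The chalk bed has a chain of constraints placing it before every other layer, so the chalk bed must be first.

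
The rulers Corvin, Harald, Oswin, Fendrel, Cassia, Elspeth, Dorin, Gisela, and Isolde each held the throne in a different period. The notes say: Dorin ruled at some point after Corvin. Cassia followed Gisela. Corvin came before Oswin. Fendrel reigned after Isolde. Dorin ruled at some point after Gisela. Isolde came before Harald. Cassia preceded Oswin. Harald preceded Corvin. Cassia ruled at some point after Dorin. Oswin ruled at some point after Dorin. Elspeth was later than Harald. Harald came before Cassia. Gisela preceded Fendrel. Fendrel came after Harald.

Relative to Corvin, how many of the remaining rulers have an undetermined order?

3

Forced before Corvin: Harald and Isolde; forced after Corvin: Cassia, Dorin, and Oswin.
That leaves Elspeth, Fendrel, and Gisela with no forced order relative to Corvin — 3.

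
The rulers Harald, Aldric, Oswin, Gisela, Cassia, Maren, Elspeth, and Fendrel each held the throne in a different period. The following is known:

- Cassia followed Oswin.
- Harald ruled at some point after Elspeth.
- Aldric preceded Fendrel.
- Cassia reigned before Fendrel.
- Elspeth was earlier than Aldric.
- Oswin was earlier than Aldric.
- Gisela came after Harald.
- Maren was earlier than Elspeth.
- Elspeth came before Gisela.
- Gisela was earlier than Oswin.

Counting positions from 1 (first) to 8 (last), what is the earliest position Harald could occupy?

3

Elspeth and Maren must both come before Harald — 2 forced predecessors.
Nothing else is forced ahead of Harald, so their earliest slot is position 2 + 1 = 3.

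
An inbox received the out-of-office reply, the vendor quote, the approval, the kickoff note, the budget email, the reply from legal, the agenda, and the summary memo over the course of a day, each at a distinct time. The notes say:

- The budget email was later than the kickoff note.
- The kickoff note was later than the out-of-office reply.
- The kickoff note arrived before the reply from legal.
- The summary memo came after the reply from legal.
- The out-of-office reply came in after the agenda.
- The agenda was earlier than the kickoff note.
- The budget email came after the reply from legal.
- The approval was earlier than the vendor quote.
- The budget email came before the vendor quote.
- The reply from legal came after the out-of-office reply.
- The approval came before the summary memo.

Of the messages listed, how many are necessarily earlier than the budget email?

Directly stated before the budget email: the kickoff note and the reply from legal.
The agenda reaches the budget email via the agenda → the kickoff note → the budget email.
The out-of-office reply reaches the budget email via the out-of-office reply → the reply from legal → the budget email.
That's the agenda, the kickoff note, the out-of-office reply, and the reply from legal — 4 in all.

4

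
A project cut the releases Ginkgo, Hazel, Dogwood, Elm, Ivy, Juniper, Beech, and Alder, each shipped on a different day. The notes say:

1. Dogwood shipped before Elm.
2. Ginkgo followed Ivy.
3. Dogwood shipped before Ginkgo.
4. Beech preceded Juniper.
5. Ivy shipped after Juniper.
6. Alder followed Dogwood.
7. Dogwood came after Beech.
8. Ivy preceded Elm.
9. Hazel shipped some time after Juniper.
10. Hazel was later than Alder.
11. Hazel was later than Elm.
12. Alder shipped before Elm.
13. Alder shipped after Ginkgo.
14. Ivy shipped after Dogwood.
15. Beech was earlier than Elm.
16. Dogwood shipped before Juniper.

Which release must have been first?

Beech has a chain of constraints placing it before every other release, so Beech must be first.

Beech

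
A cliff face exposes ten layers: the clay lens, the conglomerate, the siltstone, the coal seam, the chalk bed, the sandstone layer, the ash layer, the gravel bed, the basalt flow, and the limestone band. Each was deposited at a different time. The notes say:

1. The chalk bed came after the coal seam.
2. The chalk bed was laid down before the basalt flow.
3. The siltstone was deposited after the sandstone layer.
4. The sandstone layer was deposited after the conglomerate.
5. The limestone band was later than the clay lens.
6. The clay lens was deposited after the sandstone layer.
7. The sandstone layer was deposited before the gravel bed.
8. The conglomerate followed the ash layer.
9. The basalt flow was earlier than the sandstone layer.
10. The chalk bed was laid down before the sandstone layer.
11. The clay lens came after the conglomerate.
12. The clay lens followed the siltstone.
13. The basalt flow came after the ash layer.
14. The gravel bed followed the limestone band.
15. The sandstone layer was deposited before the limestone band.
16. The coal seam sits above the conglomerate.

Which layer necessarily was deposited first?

The ash layer has a chain of constraints placing it before every other layer, so the ash layer must be first.

the ash layer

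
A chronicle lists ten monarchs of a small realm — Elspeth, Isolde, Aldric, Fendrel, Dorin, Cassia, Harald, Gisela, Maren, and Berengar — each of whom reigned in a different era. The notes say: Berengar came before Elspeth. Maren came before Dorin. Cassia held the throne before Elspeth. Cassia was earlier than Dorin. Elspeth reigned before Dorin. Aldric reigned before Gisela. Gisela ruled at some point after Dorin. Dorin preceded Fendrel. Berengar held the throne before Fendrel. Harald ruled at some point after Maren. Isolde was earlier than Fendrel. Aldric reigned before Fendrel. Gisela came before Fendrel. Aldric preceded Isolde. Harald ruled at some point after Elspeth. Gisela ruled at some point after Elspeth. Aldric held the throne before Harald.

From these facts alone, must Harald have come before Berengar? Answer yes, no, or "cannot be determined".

Tracing the constraints gives Berengar → Elspeth → Harald, so Berengar must come before Harald.
That means Harald cannot be before Berengar.

no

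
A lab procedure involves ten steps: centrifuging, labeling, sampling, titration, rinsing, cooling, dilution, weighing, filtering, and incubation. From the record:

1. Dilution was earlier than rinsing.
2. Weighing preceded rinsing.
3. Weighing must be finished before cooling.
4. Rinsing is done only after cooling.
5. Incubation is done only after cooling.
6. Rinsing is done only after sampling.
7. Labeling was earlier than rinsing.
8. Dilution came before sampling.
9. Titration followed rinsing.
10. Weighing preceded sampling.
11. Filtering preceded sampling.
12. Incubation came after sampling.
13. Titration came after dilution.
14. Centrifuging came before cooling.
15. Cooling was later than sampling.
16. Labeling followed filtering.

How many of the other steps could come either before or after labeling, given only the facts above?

6

Forced before labeling: filtering; forced after labeling: rinsing and titration.
That leaves centrifuging, cooling, dilution, incubation, sampling, and weighing with no forced order relative to labeling — 6.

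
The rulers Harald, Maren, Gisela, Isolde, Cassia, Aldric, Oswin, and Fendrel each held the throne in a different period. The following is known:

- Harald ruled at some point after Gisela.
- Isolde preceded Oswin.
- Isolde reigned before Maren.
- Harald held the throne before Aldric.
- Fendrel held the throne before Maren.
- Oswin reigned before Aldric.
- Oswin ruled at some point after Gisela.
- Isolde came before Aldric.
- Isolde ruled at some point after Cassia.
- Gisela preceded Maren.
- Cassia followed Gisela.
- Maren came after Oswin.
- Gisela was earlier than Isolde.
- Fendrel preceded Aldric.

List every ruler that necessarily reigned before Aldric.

Directly stated before Aldric: Fendrel, Harald, Isolde, and Oswin.
Cassia reaches Aldric via Cassia → Isolde → Aldric.
Gisela reaches Aldric via Gisela → Oswin → Aldric.

Cassia, Fendrel, Gisela, Harald, Isolde, Oswin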